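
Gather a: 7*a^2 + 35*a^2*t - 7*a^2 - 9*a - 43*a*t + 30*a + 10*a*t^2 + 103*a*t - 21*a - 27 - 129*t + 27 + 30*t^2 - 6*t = 35*a^2*t + a*(10*t^2 + 60*t) + 30*t^2 - 135*t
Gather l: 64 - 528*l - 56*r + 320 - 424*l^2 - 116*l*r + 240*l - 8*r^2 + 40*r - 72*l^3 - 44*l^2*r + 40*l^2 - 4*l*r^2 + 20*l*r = -72*l^3 + l^2*(-44*r - 384) + l*(-4*r^2 - 96*r - 288) - 8*r^2 - 16*r + 384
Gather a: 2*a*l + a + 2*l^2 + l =a*(2*l + 1) + 2*l^2 + l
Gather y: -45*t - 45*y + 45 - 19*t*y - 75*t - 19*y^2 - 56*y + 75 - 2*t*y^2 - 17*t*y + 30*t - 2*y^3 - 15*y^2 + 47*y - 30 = -90*t - 2*y^3 + y^2*(-2*t - 34) + y*(-36*t - 54) + 90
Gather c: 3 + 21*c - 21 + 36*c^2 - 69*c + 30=36*c^2 - 48*c + 12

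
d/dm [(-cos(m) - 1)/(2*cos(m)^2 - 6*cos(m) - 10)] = (sin(m)^2 - 2*cos(m) - 3)*sin(m)/(2*(sin(m)^2 + 3*cos(m) + 4)^2)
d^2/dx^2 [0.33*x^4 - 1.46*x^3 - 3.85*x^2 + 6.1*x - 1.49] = 3.96*x^2 - 8.76*x - 7.7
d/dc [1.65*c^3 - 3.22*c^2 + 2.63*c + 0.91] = 4.95*c^2 - 6.44*c + 2.63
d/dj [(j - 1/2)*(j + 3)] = 2*j + 5/2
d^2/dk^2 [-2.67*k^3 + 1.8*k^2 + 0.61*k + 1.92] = 3.6 - 16.02*k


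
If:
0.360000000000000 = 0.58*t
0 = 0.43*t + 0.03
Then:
No Solution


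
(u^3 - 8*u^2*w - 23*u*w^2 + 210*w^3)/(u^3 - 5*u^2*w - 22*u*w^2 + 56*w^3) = (u^2 - u*w - 30*w^2)/(u^2 + 2*u*w - 8*w^2)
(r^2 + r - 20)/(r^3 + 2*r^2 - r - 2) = (r^2 + r - 20)/(r^3 + 2*r^2 - r - 2)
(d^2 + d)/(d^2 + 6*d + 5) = d/(d + 5)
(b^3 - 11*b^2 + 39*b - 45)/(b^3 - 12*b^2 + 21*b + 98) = (b^3 - 11*b^2 + 39*b - 45)/(b^3 - 12*b^2 + 21*b + 98)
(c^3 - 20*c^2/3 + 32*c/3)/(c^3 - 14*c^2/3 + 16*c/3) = (c - 4)/(c - 2)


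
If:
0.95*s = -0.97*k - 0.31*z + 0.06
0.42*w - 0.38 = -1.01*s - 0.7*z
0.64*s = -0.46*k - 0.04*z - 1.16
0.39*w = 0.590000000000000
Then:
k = 2.03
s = -3.57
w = 1.51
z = 4.79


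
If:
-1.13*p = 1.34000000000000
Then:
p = -1.19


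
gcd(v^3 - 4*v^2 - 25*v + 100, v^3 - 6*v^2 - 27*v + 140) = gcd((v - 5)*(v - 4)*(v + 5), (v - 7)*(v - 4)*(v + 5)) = v^2 + v - 20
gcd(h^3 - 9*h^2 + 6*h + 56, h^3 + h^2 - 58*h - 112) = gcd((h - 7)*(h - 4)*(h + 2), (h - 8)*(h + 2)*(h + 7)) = h + 2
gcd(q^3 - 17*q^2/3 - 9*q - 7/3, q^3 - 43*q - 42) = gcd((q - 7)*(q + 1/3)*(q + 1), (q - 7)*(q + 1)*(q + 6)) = q^2 - 6*q - 7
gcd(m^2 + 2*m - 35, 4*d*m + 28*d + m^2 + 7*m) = m + 7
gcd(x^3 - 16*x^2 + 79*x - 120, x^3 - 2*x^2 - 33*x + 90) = x^2 - 8*x + 15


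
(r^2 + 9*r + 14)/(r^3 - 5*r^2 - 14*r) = (r + 7)/(r*(r - 7))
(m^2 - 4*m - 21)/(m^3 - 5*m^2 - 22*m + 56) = (m + 3)/(m^2 + 2*m - 8)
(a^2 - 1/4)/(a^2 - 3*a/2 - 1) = (a - 1/2)/(a - 2)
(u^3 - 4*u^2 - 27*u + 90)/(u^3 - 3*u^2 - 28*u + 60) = (u - 3)/(u - 2)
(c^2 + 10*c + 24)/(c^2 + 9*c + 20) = (c + 6)/(c + 5)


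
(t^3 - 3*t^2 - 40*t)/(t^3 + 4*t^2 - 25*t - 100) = t*(t - 8)/(t^2 - t - 20)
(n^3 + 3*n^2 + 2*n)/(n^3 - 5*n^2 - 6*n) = (n + 2)/(n - 6)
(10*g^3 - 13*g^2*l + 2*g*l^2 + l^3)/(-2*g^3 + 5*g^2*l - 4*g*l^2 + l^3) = (-5*g - l)/(g - l)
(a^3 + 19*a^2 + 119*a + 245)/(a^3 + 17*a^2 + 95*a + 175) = (a + 7)/(a + 5)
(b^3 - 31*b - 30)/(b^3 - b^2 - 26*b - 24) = (b + 5)/(b + 4)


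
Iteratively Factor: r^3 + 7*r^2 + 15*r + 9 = (r + 3)*(r^2 + 4*r + 3) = (r + 1)*(r + 3)*(r + 3)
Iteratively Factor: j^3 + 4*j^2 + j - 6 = (j + 3)*(j^2 + j - 2) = (j + 2)*(j + 3)*(j - 1)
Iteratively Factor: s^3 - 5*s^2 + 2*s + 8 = (s - 2)*(s^2 - 3*s - 4) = (s - 4)*(s - 2)*(s + 1)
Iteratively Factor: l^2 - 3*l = (l)*(l - 3)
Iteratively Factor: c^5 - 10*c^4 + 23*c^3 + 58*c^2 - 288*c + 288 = (c - 3)*(c^4 - 7*c^3 + 2*c^2 + 64*c - 96) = (c - 3)*(c - 2)*(c^3 - 5*c^2 - 8*c + 48) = (c - 4)*(c - 3)*(c - 2)*(c^2 - c - 12) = (c - 4)*(c - 3)*(c - 2)*(c + 3)*(c - 4)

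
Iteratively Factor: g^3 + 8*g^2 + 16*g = (g + 4)*(g^2 + 4*g) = g*(g + 4)*(g + 4)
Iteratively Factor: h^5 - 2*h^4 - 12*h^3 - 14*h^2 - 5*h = (h + 1)*(h^4 - 3*h^3 - 9*h^2 - 5*h) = (h + 1)^2*(h^3 - 4*h^2 - 5*h) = h*(h + 1)^2*(h^2 - 4*h - 5) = h*(h - 5)*(h + 1)^2*(h + 1)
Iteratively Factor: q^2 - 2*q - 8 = (q + 2)*(q - 4)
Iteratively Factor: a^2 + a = (a + 1)*(a)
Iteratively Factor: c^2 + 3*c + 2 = (c + 2)*(c + 1)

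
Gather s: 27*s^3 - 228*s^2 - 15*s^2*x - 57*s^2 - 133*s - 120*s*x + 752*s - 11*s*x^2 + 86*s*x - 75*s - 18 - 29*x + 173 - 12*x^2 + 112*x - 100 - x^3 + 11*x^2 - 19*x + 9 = 27*s^3 + s^2*(-15*x - 285) + s*(-11*x^2 - 34*x + 544) - x^3 - x^2 + 64*x + 64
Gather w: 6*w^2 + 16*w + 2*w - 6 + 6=6*w^2 + 18*w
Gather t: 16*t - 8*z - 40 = 16*t - 8*z - 40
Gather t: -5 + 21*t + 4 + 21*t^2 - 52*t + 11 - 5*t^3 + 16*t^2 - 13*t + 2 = -5*t^3 + 37*t^2 - 44*t + 12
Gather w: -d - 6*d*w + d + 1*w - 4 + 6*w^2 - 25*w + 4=6*w^2 + w*(-6*d - 24)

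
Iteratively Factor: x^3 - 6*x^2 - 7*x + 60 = (x - 5)*(x^2 - x - 12) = (x - 5)*(x - 4)*(x + 3)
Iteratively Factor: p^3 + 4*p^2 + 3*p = (p)*(p^2 + 4*p + 3) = p*(p + 1)*(p + 3)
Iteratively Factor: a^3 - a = (a + 1)*(a^2 - a) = a*(a + 1)*(a - 1)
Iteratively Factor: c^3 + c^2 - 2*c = (c + 2)*(c^2 - c) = (c - 1)*(c + 2)*(c)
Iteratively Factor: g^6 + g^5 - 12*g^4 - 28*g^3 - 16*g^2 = (g + 2)*(g^5 - g^4 - 10*g^3 - 8*g^2) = g*(g + 2)*(g^4 - g^3 - 10*g^2 - 8*g) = g*(g - 4)*(g + 2)*(g^3 + 3*g^2 + 2*g) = g^2*(g - 4)*(g + 2)*(g^2 + 3*g + 2) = g^2*(g - 4)*(g + 1)*(g + 2)*(g + 2)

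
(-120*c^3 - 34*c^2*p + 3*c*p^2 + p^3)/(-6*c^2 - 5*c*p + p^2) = (20*c^2 + 9*c*p + p^2)/(c + p)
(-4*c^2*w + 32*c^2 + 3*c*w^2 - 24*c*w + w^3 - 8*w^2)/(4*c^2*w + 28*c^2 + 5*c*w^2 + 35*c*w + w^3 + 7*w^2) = (-c*w + 8*c + w^2 - 8*w)/(c*w + 7*c + w^2 + 7*w)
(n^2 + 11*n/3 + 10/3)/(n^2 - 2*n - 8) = (n + 5/3)/(n - 4)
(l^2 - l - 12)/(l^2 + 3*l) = (l - 4)/l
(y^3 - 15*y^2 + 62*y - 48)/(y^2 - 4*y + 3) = (y^2 - 14*y + 48)/(y - 3)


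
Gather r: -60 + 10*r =10*r - 60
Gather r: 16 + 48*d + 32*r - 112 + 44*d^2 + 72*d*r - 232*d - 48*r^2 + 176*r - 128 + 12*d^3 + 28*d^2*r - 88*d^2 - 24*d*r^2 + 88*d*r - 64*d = 12*d^3 - 44*d^2 - 248*d + r^2*(-24*d - 48) + r*(28*d^2 + 160*d + 208) - 224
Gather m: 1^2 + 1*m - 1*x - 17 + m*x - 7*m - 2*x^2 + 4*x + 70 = m*(x - 6) - 2*x^2 + 3*x + 54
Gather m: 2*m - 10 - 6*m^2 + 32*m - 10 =-6*m^2 + 34*m - 20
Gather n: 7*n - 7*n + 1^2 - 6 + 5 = 0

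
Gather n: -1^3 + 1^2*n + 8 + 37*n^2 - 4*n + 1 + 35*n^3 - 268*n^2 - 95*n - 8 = 35*n^3 - 231*n^2 - 98*n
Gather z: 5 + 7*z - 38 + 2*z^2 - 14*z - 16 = 2*z^2 - 7*z - 49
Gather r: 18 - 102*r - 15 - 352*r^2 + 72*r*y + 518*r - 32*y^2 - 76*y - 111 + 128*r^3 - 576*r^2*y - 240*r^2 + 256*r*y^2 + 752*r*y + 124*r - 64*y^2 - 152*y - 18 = 128*r^3 + r^2*(-576*y - 592) + r*(256*y^2 + 824*y + 540) - 96*y^2 - 228*y - 126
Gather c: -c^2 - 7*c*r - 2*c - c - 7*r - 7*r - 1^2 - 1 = -c^2 + c*(-7*r - 3) - 14*r - 2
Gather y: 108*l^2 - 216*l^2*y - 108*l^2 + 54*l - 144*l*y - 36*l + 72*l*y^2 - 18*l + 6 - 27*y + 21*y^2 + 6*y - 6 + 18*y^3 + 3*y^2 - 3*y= 18*y^3 + y^2*(72*l + 24) + y*(-216*l^2 - 144*l - 24)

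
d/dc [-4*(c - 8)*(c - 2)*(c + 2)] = -12*c^2 + 64*c + 16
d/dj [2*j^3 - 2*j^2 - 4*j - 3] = 6*j^2 - 4*j - 4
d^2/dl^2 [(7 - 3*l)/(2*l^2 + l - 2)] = 2*(-(3*l - 7)*(4*l + 1)^2 + (18*l - 11)*(2*l^2 + l - 2))/(2*l^2 + l - 2)^3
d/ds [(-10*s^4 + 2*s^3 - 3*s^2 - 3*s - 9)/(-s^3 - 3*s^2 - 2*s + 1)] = (10*s^6 + 60*s^5 + 51*s^4 - 54*s^3 - 24*s^2 - 60*s - 21)/(s^6 + 6*s^5 + 13*s^4 + 10*s^3 - 2*s^2 - 4*s + 1)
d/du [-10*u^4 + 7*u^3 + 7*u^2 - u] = -40*u^3 + 21*u^2 + 14*u - 1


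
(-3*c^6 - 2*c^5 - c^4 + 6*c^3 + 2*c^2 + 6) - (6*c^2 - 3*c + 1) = -3*c^6 - 2*c^5 - c^4 + 6*c^3 - 4*c^2 + 3*c + 5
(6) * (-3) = -18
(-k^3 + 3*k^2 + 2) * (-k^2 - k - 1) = k^5 - 2*k^4 - 2*k^3 - 5*k^2 - 2*k - 2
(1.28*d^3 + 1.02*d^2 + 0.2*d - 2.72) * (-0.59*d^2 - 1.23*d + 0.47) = -0.7552*d^5 - 2.1762*d^4 - 0.771*d^3 + 1.8382*d^2 + 3.4396*d - 1.2784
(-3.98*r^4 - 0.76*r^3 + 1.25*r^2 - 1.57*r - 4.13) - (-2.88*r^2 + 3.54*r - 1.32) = -3.98*r^4 - 0.76*r^3 + 4.13*r^2 - 5.11*r - 2.81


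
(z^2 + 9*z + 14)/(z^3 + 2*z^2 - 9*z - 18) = (z + 7)/(z^2 - 9)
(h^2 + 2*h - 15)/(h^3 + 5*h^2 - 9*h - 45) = 1/(h + 3)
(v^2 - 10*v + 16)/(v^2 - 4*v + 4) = (v - 8)/(v - 2)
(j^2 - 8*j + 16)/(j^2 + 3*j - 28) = (j - 4)/(j + 7)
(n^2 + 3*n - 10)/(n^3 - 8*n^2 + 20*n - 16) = (n + 5)/(n^2 - 6*n + 8)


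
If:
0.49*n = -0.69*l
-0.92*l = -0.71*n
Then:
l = 0.00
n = 0.00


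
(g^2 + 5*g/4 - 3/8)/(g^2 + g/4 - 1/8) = (2*g + 3)/(2*g + 1)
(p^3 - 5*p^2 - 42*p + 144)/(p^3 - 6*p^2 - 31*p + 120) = (p + 6)/(p + 5)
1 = 1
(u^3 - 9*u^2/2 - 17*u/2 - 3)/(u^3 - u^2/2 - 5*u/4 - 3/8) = 4*(u^2 - 5*u - 6)/(4*u^2 - 4*u - 3)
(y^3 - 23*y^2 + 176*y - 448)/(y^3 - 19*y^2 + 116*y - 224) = (y - 8)/(y - 4)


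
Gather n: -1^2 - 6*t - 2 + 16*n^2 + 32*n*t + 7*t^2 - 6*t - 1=16*n^2 + 32*n*t + 7*t^2 - 12*t - 4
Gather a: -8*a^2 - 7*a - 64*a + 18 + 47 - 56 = -8*a^2 - 71*a + 9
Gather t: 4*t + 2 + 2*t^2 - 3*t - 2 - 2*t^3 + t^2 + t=-2*t^3 + 3*t^2 + 2*t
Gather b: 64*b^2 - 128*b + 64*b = 64*b^2 - 64*b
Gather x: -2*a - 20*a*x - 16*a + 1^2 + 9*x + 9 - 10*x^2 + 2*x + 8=-18*a - 10*x^2 + x*(11 - 20*a) + 18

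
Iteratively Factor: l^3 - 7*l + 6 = (l + 3)*(l^2 - 3*l + 2) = (l - 1)*(l + 3)*(l - 2)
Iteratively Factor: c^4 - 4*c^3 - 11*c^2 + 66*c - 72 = (c - 3)*(c^3 - c^2 - 14*c + 24) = (c - 3)*(c - 2)*(c^2 + c - 12) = (c - 3)^2*(c - 2)*(c + 4)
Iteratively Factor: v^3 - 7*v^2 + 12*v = (v)*(v^2 - 7*v + 12) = v*(v - 3)*(v - 4)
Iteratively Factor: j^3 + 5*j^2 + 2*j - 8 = (j - 1)*(j^2 + 6*j + 8) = (j - 1)*(j + 4)*(j + 2)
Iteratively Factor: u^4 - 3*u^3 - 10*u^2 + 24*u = (u - 2)*(u^3 - u^2 - 12*u) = u*(u - 2)*(u^2 - u - 12) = u*(u - 2)*(u + 3)*(u - 4)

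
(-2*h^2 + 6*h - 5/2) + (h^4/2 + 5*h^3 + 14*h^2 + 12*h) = h^4/2 + 5*h^3 + 12*h^2 + 18*h - 5/2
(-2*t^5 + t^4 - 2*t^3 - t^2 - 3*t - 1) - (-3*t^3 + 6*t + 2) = -2*t^5 + t^4 + t^3 - t^2 - 9*t - 3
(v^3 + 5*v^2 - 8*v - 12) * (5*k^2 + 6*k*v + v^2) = 5*k^2*v^3 + 25*k^2*v^2 - 40*k^2*v - 60*k^2 + 6*k*v^4 + 30*k*v^3 - 48*k*v^2 - 72*k*v + v^5 + 5*v^4 - 8*v^3 - 12*v^2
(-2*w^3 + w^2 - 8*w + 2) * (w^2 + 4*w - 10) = -2*w^5 - 7*w^4 + 16*w^3 - 40*w^2 + 88*w - 20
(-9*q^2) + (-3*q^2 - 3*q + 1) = -12*q^2 - 3*q + 1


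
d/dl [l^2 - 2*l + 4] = 2*l - 2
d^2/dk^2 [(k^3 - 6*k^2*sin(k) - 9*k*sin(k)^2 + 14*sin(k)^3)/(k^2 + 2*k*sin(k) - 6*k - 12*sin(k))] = 2*(4*k^3*sin(k) - 48*k^2*sin(k) + 7*k^2*cos(2*k) + 144*k*sin(k) - 7*k*sin(2*k) + 48*k*cos(k) - 84*k*cos(2*k) - 48*sin(k) + 42*sin(2*k) - 288*cos(k) + 497*cos(2*k)/2 + 79/2)/(k^3 - 18*k^2 + 108*k - 216)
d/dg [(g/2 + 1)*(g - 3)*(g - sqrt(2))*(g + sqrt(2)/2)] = 2*g^3 - 3*g^2/2 - 3*sqrt(2)*g^2/4 - 7*g + sqrt(2)*g/2 + 1/2 + 3*sqrt(2)/2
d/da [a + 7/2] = 1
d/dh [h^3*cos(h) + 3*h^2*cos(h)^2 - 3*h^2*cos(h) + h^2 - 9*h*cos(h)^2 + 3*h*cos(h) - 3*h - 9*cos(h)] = -h^3*sin(h) - 3*h^2*sin(2*h) + 3*sqrt(2)*h^2*sin(h + pi/4) - 3*h*sin(h) + 9*h*sin(2*h) - 6*h*cos(h) + 3*h*cos(2*h) + 5*h + 9*sin(h) + 3*cos(h) - 9*cos(2*h)/2 - 15/2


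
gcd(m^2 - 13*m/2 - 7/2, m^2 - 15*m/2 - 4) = m + 1/2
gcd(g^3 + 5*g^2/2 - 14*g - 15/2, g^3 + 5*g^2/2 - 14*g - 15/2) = g^3 + 5*g^2/2 - 14*g - 15/2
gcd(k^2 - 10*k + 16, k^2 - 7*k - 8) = k - 8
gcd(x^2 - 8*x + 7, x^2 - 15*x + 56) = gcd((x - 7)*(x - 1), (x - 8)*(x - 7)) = x - 7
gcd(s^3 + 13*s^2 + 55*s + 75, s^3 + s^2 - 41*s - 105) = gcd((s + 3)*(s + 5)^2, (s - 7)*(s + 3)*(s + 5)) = s^2 + 8*s + 15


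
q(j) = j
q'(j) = 1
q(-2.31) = -2.31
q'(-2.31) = 1.00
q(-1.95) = -1.95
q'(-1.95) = 1.00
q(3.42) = 3.42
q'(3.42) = 1.00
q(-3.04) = -3.04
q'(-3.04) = 1.00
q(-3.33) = -3.33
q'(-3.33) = 1.00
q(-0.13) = -0.13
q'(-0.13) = 1.00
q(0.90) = 0.90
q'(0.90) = 1.00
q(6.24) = 6.24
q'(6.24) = 1.00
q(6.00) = 6.00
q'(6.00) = 1.00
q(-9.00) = -9.00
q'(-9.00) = 1.00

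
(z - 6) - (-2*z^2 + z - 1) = 2*z^2 - 5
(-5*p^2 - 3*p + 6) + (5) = -5*p^2 - 3*p + 11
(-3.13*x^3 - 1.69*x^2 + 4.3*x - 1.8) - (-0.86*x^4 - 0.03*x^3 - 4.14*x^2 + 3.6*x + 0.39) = 0.86*x^4 - 3.1*x^3 + 2.45*x^2 + 0.7*x - 2.19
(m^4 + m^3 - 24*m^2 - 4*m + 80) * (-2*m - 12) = -2*m^5 - 14*m^4 + 36*m^3 + 296*m^2 - 112*m - 960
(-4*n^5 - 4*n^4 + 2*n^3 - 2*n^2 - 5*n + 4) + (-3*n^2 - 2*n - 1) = -4*n^5 - 4*n^4 + 2*n^3 - 5*n^2 - 7*n + 3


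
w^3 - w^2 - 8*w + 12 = (w - 2)^2*(w + 3)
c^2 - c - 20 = (c - 5)*(c + 4)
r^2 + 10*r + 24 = (r + 4)*(r + 6)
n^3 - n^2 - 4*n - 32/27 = (n - 8/3)*(n + 1/3)*(n + 4/3)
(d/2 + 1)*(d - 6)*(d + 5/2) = d^3/2 - 3*d^2/4 - 11*d - 15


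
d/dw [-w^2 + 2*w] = 2 - 2*w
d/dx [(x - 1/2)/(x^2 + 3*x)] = (-x^2 + x + 3/2)/(x^2*(x^2 + 6*x + 9))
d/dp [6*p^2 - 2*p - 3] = 12*p - 2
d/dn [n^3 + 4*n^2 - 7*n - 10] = 3*n^2 + 8*n - 7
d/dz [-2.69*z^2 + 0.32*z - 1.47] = 0.32 - 5.38*z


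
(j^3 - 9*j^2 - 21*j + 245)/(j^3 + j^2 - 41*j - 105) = (j - 7)/(j + 3)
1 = 1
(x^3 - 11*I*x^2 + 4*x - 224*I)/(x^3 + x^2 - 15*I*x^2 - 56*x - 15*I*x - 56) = (x + 4*I)/(x + 1)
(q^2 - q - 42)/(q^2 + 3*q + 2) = (q^2 - q - 42)/(q^2 + 3*q + 2)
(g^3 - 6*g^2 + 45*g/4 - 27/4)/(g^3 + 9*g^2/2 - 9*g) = (2*g^2 - 9*g + 9)/(2*g*(g + 6))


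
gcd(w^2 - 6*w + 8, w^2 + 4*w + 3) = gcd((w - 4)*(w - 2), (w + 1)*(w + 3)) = 1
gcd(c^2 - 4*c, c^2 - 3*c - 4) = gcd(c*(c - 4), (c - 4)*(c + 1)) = c - 4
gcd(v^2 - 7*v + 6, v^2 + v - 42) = v - 6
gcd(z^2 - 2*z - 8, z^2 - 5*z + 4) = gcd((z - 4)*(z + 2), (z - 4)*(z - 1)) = z - 4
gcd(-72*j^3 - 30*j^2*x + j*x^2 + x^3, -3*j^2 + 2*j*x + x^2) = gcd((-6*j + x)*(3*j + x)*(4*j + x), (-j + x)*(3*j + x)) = 3*j + x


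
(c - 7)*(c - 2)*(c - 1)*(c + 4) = c^4 - 6*c^3 - 17*c^2 + 78*c - 56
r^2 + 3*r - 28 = (r - 4)*(r + 7)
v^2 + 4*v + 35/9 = (v + 5/3)*(v + 7/3)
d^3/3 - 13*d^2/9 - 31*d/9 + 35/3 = (d/3 + 1)*(d - 5)*(d - 7/3)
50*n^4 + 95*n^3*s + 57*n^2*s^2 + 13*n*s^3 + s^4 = (n + s)*(2*n + s)*(5*n + s)^2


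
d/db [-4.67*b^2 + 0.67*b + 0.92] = 0.67 - 9.34*b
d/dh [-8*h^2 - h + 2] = -16*h - 1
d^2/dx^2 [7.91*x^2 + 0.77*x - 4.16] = 15.8200000000000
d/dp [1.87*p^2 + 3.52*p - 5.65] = 3.74*p + 3.52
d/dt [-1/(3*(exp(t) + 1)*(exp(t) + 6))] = (2*exp(t) + 7)/(12*(exp(t) + 6)^2*cosh(t/2)^2)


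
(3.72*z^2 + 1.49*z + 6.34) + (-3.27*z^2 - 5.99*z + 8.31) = 0.45*z^2 - 4.5*z + 14.65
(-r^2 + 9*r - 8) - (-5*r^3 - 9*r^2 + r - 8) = 5*r^3 + 8*r^2 + 8*r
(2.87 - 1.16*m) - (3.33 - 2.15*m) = 0.99*m - 0.46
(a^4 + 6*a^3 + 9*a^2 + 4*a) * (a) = a^5 + 6*a^4 + 9*a^3 + 4*a^2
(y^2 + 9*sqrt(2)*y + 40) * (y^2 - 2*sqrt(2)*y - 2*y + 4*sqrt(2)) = y^4 - 2*y^3 + 7*sqrt(2)*y^3 - 14*sqrt(2)*y^2 + 4*y^2 - 80*sqrt(2)*y - 8*y + 160*sqrt(2)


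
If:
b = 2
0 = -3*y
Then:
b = 2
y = 0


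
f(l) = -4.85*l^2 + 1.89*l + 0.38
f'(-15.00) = 147.39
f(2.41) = -23.23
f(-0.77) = -3.95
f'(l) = 1.89 - 9.7*l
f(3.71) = -59.36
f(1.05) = -2.98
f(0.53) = 0.02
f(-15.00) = -1119.22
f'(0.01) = 1.79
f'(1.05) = -8.30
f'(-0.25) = 4.32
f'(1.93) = -16.83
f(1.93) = -14.04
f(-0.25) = -0.40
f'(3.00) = -27.21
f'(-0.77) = 9.36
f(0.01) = 0.40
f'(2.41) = -21.49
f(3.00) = -37.60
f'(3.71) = -34.10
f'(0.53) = -3.25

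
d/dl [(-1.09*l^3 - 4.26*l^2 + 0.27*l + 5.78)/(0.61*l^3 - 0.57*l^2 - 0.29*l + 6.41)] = (3.2199*l^4 + 0.3028*l^3 - 30.1488*l^2 - 48.024*l + 3.4069)/(0.3721*l^6 - 0.6954*l^5 - 0.0289*l^4 + 8.1508*l^3 - 7.2233*l^2 - 3.7178*l + 41.0881)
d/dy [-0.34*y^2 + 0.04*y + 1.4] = 0.04 - 0.68*y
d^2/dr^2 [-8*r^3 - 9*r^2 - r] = -48*r - 18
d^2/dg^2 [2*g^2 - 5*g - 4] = 4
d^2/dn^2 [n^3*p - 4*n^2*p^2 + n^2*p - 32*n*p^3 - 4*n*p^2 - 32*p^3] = 2*p*(3*n - 4*p + 1)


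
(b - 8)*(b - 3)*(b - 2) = b^3 - 13*b^2 + 46*b - 48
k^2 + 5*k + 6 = (k + 2)*(k + 3)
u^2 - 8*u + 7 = (u - 7)*(u - 1)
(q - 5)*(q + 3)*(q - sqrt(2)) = q^3 - 2*q^2 - sqrt(2)*q^2 - 15*q + 2*sqrt(2)*q + 15*sqrt(2)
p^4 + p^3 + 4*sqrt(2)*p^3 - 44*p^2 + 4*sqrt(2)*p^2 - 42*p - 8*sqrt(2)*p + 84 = (p - 1)*(p + 2)*(p - 3*sqrt(2))*(p + 7*sqrt(2))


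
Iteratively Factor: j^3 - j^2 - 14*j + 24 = (j - 2)*(j^2 + j - 12) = (j - 3)*(j - 2)*(j + 4)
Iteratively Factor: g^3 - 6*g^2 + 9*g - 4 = (g - 1)*(g^2 - 5*g + 4) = (g - 1)^2*(g - 4)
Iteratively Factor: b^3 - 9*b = (b + 3)*(b^2 - 3*b) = b*(b + 3)*(b - 3)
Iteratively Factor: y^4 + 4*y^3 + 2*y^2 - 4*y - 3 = (y - 1)*(y^3 + 5*y^2 + 7*y + 3) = (y - 1)*(y + 3)*(y^2 + 2*y + 1) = (y - 1)*(y + 1)*(y + 3)*(y + 1)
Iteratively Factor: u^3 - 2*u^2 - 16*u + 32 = (u - 2)*(u^2 - 16) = (u - 4)*(u - 2)*(u + 4)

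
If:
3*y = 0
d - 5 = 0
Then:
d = 5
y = 0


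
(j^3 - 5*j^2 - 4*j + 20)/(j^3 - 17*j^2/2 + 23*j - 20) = 2*(j^2 - 3*j - 10)/(2*j^2 - 13*j + 20)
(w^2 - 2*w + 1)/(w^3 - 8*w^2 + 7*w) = (w - 1)/(w*(w - 7))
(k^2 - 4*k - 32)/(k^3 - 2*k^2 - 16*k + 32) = (k - 8)/(k^2 - 6*k + 8)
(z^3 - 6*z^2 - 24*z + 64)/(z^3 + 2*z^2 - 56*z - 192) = (z - 2)/(z + 6)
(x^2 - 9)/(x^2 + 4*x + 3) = (x - 3)/(x + 1)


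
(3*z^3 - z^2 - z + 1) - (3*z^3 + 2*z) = -z^2 - 3*z + 1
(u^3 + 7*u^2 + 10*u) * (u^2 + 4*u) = u^5 + 11*u^4 + 38*u^3 + 40*u^2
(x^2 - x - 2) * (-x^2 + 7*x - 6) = -x^4 + 8*x^3 - 11*x^2 - 8*x + 12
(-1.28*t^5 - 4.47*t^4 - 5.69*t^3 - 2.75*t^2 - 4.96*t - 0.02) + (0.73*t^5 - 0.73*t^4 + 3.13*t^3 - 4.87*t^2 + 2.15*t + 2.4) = -0.55*t^5 - 5.2*t^4 - 2.56*t^3 - 7.62*t^2 - 2.81*t + 2.38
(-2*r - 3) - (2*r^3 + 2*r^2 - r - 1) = -2*r^3 - 2*r^2 - r - 2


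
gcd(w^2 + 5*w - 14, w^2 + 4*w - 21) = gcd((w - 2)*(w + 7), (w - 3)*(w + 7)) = w + 7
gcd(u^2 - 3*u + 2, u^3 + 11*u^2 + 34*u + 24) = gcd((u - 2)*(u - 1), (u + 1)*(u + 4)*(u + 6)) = 1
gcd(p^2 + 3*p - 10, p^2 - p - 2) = p - 2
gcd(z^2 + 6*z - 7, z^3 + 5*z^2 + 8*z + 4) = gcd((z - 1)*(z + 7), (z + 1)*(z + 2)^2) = 1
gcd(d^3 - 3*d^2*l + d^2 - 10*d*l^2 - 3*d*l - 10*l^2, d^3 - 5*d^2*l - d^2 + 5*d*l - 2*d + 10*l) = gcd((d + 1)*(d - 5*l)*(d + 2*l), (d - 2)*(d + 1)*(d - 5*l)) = d^2 - 5*d*l + d - 5*l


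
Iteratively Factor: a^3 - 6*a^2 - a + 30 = (a + 2)*(a^2 - 8*a + 15) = (a - 5)*(a + 2)*(a - 3)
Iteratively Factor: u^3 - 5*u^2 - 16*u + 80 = (u - 5)*(u^2 - 16) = (u - 5)*(u + 4)*(u - 4)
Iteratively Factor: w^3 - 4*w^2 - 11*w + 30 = (w - 2)*(w^2 - 2*w - 15) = (w - 2)*(w + 3)*(w - 5)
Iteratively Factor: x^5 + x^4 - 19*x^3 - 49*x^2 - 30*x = (x)*(x^4 + x^3 - 19*x^2 - 49*x - 30) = x*(x + 1)*(x^3 - 19*x - 30) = x*(x + 1)*(x + 2)*(x^2 - 2*x - 15) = x*(x + 1)*(x + 2)*(x + 3)*(x - 5)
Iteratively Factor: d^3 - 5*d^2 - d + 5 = (d + 1)*(d^2 - 6*d + 5) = (d - 1)*(d + 1)*(d - 5)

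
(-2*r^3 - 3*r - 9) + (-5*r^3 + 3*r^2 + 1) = -7*r^3 + 3*r^2 - 3*r - 8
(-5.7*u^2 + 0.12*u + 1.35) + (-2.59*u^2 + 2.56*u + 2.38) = -8.29*u^2 + 2.68*u + 3.73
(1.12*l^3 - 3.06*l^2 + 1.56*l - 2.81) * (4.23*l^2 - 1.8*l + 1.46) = 4.7376*l^5 - 14.9598*l^4 + 13.742*l^3 - 19.1619*l^2 + 7.3356*l - 4.1026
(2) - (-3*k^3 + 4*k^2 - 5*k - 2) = 3*k^3 - 4*k^2 + 5*k + 4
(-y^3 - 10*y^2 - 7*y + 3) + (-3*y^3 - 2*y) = -4*y^3 - 10*y^2 - 9*y + 3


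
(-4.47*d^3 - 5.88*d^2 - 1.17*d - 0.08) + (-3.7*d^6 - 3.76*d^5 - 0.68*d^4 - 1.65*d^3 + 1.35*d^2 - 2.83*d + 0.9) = -3.7*d^6 - 3.76*d^5 - 0.68*d^4 - 6.12*d^3 - 4.53*d^2 - 4.0*d + 0.82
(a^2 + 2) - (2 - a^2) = 2*a^2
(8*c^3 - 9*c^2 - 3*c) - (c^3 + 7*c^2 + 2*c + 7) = 7*c^3 - 16*c^2 - 5*c - 7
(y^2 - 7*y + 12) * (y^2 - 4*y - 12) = y^4 - 11*y^3 + 28*y^2 + 36*y - 144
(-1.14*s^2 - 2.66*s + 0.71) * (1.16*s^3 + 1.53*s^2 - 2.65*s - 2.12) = -1.3224*s^5 - 4.8298*s^4 - 0.225200000000001*s^3 + 10.5521*s^2 + 3.7577*s - 1.5052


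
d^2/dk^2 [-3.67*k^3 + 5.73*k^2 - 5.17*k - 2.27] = 11.46 - 22.02*k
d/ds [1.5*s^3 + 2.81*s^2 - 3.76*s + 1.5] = 4.5*s^2 + 5.62*s - 3.76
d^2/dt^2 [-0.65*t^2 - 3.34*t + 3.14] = -1.30000000000000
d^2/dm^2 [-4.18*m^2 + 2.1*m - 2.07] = -8.36000000000000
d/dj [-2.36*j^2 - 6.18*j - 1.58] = -4.72*j - 6.18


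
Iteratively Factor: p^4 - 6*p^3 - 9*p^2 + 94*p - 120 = (p + 4)*(p^3 - 10*p^2 + 31*p - 30) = (p - 3)*(p + 4)*(p^2 - 7*p + 10) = (p - 5)*(p - 3)*(p + 4)*(p - 2)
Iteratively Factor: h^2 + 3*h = (h)*(h + 3)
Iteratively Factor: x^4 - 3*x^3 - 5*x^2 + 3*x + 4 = (x + 1)*(x^3 - 4*x^2 - x + 4) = (x - 4)*(x + 1)*(x^2 - 1) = (x - 4)*(x - 1)*(x + 1)*(x + 1)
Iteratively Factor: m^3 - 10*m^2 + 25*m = (m)*(m^2 - 10*m + 25) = m*(m - 5)*(m - 5)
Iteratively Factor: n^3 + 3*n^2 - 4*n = (n - 1)*(n^2 + 4*n) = (n - 1)*(n + 4)*(n)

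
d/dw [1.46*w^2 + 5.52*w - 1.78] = 2.92*w + 5.52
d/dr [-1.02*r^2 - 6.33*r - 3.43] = -2.04*r - 6.33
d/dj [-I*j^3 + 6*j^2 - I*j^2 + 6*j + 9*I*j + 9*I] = -3*I*j^2 + 2*j*(6 - I) + 6 + 9*I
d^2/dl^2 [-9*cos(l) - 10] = 9*cos(l)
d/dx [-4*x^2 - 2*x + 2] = -8*x - 2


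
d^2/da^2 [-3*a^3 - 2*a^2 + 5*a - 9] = -18*a - 4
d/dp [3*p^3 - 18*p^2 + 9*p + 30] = 9*p^2 - 36*p + 9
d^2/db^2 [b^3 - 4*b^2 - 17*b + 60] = 6*b - 8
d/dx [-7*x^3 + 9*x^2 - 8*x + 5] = -21*x^2 + 18*x - 8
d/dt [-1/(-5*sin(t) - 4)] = -5*cos(t)/(5*sin(t) + 4)^2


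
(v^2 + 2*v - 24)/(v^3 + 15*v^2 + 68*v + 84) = (v - 4)/(v^2 + 9*v + 14)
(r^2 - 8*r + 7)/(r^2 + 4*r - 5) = (r - 7)/(r + 5)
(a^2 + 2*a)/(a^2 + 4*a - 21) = a*(a + 2)/(a^2 + 4*a - 21)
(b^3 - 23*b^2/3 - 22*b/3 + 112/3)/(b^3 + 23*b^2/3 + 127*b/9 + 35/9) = 3*(b^2 - 10*b + 16)/(3*b^2 + 16*b + 5)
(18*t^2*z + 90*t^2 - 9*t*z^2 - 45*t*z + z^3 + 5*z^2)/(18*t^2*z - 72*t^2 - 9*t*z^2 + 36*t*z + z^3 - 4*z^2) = (z + 5)/(z - 4)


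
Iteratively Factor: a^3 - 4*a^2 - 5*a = (a)*(a^2 - 4*a - 5) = a*(a - 5)*(a + 1)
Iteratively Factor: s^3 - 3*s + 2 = (s + 2)*(s^2 - 2*s + 1) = (s - 1)*(s + 2)*(s - 1)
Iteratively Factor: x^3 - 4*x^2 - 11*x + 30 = (x + 3)*(x^2 - 7*x + 10) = (x - 5)*(x + 3)*(x - 2)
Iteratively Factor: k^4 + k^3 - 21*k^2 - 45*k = (k - 5)*(k^3 + 6*k^2 + 9*k) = (k - 5)*(k + 3)*(k^2 + 3*k) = k*(k - 5)*(k + 3)*(k + 3)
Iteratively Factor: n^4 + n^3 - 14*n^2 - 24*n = (n + 2)*(n^3 - n^2 - 12*n) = (n + 2)*(n + 3)*(n^2 - 4*n) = (n - 4)*(n + 2)*(n + 3)*(n)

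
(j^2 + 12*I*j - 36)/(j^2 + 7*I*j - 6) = (j + 6*I)/(j + I)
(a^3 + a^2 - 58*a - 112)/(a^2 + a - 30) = (a^3 + a^2 - 58*a - 112)/(a^2 + a - 30)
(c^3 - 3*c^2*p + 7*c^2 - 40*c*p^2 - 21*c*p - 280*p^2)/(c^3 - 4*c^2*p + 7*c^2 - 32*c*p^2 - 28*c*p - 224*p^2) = (c + 5*p)/(c + 4*p)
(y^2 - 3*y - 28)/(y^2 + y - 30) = (y^2 - 3*y - 28)/(y^2 + y - 30)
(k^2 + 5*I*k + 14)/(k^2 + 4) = (k + 7*I)/(k + 2*I)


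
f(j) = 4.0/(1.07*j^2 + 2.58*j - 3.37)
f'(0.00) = -0.91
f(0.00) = -1.19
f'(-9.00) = 0.02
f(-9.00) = 0.07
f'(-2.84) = 3.27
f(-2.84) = -1.94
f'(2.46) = -0.35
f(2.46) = 0.42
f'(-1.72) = 0.20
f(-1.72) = -0.86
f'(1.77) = -1.23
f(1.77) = 0.88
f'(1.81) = -1.12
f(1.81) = 0.83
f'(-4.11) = 1.48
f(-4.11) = 0.98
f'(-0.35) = -0.43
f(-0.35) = -0.97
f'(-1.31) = 0.04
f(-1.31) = -0.81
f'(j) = 4.0*(-2.14*j - 2.58)/(1.07*j^2 + 2.58*j - 3.37)^2 = (-8.56*j - 10.32)/(1.07*j^2 + 2.58*j - 3.37)^2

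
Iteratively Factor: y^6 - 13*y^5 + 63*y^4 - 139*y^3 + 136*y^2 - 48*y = (y - 4)*(y^5 - 9*y^4 + 27*y^3 - 31*y^2 + 12*y) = y*(y - 4)*(y^4 - 9*y^3 + 27*y^2 - 31*y + 12) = y*(y - 4)*(y - 1)*(y^3 - 8*y^2 + 19*y - 12) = y*(y - 4)*(y - 3)*(y - 1)*(y^2 - 5*y + 4) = y*(y - 4)*(y - 3)*(y - 1)^2*(y - 4)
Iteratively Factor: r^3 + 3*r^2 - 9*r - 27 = (r + 3)*(r^2 - 9) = (r - 3)*(r + 3)*(r + 3)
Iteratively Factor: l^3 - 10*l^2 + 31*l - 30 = (l - 5)*(l^2 - 5*l + 6) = (l - 5)*(l - 3)*(l - 2)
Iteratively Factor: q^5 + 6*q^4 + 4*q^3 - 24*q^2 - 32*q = (q)*(q^4 + 6*q^3 + 4*q^2 - 24*q - 32) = q*(q - 2)*(q^3 + 8*q^2 + 20*q + 16) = q*(q - 2)*(q + 2)*(q^2 + 6*q + 8) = q*(q - 2)*(q + 2)*(q + 4)*(q + 2)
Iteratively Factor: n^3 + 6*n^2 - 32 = (n - 2)*(n^2 + 8*n + 16) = (n - 2)*(n + 4)*(n + 4)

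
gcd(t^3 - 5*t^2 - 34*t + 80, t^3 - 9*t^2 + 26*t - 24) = t - 2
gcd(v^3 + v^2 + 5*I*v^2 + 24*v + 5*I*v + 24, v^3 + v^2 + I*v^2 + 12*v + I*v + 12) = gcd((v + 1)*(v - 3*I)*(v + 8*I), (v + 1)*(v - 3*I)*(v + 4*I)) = v^2 + v*(1 - 3*I) - 3*I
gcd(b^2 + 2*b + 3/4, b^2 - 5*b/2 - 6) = b + 3/2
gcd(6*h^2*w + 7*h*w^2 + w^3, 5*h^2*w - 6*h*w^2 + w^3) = w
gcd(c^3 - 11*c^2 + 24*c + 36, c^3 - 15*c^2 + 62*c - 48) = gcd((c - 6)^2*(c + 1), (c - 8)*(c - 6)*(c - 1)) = c - 6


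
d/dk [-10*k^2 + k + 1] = 1 - 20*k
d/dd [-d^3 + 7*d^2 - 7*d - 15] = -3*d^2 + 14*d - 7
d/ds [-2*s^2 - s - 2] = -4*s - 1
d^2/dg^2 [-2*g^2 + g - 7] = -4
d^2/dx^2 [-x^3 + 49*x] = -6*x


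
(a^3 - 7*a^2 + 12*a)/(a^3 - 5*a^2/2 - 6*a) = 2*(a - 3)/(2*a + 3)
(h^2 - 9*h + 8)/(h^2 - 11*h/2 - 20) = 2*(h - 1)/(2*h + 5)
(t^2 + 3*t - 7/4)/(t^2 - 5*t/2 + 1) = (t + 7/2)/(t - 2)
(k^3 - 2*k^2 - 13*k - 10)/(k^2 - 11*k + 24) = (k^3 - 2*k^2 - 13*k - 10)/(k^2 - 11*k + 24)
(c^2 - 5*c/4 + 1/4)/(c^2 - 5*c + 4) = (c - 1/4)/(c - 4)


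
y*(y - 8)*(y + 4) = y^3 - 4*y^2 - 32*y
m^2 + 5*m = m*(m + 5)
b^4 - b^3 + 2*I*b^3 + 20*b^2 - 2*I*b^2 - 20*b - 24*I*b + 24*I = (b - 1)*(b - 2*I)^2*(b + 6*I)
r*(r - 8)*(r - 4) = r^3 - 12*r^2 + 32*r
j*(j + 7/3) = j^2 + 7*j/3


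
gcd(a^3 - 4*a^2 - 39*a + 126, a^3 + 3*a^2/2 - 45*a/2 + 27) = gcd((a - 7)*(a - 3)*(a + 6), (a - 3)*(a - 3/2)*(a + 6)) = a^2 + 3*a - 18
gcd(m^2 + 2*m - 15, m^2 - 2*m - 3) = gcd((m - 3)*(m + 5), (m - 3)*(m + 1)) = m - 3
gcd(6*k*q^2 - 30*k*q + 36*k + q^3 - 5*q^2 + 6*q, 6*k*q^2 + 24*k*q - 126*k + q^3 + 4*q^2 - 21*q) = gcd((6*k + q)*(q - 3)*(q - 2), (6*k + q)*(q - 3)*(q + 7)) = 6*k*q - 18*k + q^2 - 3*q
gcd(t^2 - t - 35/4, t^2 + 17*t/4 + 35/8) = t + 5/2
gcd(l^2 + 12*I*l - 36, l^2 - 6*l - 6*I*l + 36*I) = 1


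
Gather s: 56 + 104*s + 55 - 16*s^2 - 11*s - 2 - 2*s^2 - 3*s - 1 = -18*s^2 + 90*s + 108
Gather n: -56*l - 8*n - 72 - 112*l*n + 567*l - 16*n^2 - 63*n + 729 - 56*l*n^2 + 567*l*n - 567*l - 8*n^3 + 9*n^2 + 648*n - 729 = -56*l - 8*n^3 + n^2*(-56*l - 7) + n*(455*l + 577) - 72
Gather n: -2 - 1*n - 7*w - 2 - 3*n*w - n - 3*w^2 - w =n*(-3*w - 2) - 3*w^2 - 8*w - 4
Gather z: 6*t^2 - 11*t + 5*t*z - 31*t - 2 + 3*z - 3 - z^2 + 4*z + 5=6*t^2 - 42*t - z^2 + z*(5*t + 7)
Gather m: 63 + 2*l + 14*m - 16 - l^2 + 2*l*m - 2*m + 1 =-l^2 + 2*l + m*(2*l + 12) + 48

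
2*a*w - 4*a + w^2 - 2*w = (2*a + w)*(w - 2)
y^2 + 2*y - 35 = (y - 5)*(y + 7)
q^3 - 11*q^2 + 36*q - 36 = (q - 6)*(q - 3)*(q - 2)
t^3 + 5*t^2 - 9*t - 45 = (t - 3)*(t + 3)*(t + 5)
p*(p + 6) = p^2 + 6*p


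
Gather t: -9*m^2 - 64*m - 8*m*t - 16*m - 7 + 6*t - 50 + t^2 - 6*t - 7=-9*m^2 - 8*m*t - 80*m + t^2 - 64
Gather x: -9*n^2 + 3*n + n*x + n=-9*n^2 + n*x + 4*n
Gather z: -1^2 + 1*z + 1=z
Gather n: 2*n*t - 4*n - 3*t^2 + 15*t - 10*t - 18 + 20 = n*(2*t - 4) - 3*t^2 + 5*t + 2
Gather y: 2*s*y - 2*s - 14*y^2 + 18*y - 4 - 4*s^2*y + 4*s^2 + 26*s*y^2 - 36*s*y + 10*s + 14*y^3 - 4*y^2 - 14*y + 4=4*s^2 + 8*s + 14*y^3 + y^2*(26*s - 18) + y*(-4*s^2 - 34*s + 4)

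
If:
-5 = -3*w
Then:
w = 5/3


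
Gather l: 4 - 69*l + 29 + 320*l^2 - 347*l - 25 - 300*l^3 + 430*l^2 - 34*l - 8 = -300*l^3 + 750*l^2 - 450*l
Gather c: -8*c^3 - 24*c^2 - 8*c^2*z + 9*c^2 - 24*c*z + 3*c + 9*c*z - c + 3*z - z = -8*c^3 + c^2*(-8*z - 15) + c*(2 - 15*z) + 2*z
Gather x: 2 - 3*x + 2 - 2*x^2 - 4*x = -2*x^2 - 7*x + 4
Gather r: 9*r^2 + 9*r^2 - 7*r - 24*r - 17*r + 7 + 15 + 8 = 18*r^2 - 48*r + 30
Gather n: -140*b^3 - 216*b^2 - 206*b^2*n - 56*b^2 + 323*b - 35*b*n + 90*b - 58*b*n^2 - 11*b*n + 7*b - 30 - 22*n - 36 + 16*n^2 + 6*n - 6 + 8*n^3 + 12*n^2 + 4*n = -140*b^3 - 272*b^2 + 420*b + 8*n^3 + n^2*(28 - 58*b) + n*(-206*b^2 - 46*b - 12) - 72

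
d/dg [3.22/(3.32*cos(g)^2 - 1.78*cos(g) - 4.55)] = (21.3808*cos(g) - 5.7316)*sin(g)/(-3.32*cos(g)^2 + 1.78*cos(g) + 4.55)^2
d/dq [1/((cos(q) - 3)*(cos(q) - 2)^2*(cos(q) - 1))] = (-4*sin(q)^2 - 16*cos(q) + 18)*sin(q)/((cos(q) - 3)^2*(cos(q) - 2)^3*(cos(q) - 1)^2)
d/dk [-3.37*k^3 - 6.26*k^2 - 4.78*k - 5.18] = -10.11*k^2 - 12.52*k - 4.78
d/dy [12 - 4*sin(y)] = -4*cos(y)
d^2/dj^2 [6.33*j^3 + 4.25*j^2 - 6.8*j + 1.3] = 37.98*j + 8.5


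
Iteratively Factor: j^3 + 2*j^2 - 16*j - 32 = (j + 2)*(j^2 - 16) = (j + 2)*(j + 4)*(j - 4)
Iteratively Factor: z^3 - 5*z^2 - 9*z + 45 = (z - 5)*(z^2 - 9) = (z - 5)*(z - 3)*(z + 3)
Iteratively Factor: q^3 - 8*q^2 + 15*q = (q)*(q^2 - 8*q + 15) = q*(q - 5)*(q - 3)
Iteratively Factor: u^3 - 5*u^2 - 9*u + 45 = (u + 3)*(u^2 - 8*u + 15) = (u - 3)*(u + 3)*(u - 5)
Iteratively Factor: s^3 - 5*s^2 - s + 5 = (s + 1)*(s^2 - 6*s + 5) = (s - 1)*(s + 1)*(s - 5)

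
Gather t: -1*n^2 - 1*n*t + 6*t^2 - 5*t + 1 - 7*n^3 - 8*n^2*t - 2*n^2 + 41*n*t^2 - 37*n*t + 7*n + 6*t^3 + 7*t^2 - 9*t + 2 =-7*n^3 - 3*n^2 + 7*n + 6*t^3 + t^2*(41*n + 13) + t*(-8*n^2 - 38*n - 14) + 3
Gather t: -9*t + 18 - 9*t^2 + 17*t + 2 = -9*t^2 + 8*t + 20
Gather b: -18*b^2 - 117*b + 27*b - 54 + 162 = -18*b^2 - 90*b + 108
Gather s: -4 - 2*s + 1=-2*s - 3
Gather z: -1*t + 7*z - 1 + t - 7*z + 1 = 0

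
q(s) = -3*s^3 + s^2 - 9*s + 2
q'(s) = -9*s^2 + 2*s - 9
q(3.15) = -110.20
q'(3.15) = -92.00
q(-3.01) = 119.96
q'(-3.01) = -96.56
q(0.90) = -7.48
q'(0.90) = -14.49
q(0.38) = -1.44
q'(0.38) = -9.54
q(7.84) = -1452.77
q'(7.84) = -546.51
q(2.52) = -62.34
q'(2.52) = -61.11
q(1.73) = -26.11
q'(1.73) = -32.48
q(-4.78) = 395.51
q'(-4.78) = -224.20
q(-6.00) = 740.00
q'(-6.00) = -345.00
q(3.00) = -97.00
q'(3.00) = -84.00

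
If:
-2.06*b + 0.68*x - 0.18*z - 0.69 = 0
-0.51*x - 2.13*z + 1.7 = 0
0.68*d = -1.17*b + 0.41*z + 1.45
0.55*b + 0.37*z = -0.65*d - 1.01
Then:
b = 2.57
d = -3.03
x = 8.47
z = -1.23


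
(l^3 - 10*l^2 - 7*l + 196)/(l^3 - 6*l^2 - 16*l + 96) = (l^2 - 14*l + 49)/(l^2 - 10*l + 24)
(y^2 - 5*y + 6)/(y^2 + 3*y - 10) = (y - 3)/(y + 5)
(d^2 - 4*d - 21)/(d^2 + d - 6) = (d - 7)/(d - 2)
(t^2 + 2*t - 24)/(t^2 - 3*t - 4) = (t + 6)/(t + 1)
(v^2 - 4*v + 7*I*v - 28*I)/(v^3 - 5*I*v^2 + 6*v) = (v^2 + v*(-4 + 7*I) - 28*I)/(v*(v^2 - 5*I*v + 6))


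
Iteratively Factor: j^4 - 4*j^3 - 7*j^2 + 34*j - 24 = (j - 1)*(j^3 - 3*j^2 - 10*j + 24) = (j - 1)*(j + 3)*(j^2 - 6*j + 8) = (j - 2)*(j - 1)*(j + 3)*(j - 4)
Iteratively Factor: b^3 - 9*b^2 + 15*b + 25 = (b - 5)*(b^2 - 4*b - 5) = (b - 5)*(b + 1)*(b - 5)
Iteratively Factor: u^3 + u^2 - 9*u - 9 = (u + 1)*(u^2 - 9) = (u - 3)*(u + 1)*(u + 3)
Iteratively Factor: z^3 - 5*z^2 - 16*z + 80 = (z - 4)*(z^2 - z - 20) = (z - 4)*(z + 4)*(z - 5)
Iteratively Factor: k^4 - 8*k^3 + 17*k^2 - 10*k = (k - 2)*(k^3 - 6*k^2 + 5*k) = (k - 5)*(k - 2)*(k^2 - k) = k*(k - 5)*(k - 2)*(k - 1)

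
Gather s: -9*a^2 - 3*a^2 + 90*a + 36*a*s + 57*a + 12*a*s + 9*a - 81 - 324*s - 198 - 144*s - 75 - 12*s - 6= -12*a^2 + 156*a + s*(48*a - 480) - 360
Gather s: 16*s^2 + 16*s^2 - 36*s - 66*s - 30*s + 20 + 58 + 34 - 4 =32*s^2 - 132*s + 108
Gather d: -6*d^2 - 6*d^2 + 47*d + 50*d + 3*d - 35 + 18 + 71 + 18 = -12*d^2 + 100*d + 72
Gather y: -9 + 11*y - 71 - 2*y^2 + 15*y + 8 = -2*y^2 + 26*y - 72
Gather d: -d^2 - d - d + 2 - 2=-d^2 - 2*d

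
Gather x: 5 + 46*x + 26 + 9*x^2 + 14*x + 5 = 9*x^2 + 60*x + 36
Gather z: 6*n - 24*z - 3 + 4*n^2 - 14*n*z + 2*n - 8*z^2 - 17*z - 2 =4*n^2 + 8*n - 8*z^2 + z*(-14*n - 41) - 5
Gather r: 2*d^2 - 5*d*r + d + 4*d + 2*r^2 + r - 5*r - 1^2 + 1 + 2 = 2*d^2 + 5*d + 2*r^2 + r*(-5*d - 4) + 2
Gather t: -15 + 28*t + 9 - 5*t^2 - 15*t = -5*t^2 + 13*t - 6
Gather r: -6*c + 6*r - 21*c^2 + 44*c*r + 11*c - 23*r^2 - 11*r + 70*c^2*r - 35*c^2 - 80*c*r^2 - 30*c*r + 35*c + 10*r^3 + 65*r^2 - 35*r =-56*c^2 + 40*c + 10*r^3 + r^2*(42 - 80*c) + r*(70*c^2 + 14*c - 40)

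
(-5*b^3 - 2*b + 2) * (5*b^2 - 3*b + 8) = -25*b^5 + 15*b^4 - 50*b^3 + 16*b^2 - 22*b + 16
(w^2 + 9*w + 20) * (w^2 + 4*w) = w^4 + 13*w^3 + 56*w^2 + 80*w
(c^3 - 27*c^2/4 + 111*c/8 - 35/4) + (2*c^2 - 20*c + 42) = c^3 - 19*c^2/4 - 49*c/8 + 133/4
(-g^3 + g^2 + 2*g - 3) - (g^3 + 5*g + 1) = -2*g^3 + g^2 - 3*g - 4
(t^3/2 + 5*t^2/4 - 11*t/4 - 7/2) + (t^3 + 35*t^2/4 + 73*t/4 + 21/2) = 3*t^3/2 + 10*t^2 + 31*t/2 + 7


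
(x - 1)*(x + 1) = x^2 - 1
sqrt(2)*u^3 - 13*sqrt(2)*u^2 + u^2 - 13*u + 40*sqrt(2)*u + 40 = (u - 8)*(u - 5)*(sqrt(2)*u + 1)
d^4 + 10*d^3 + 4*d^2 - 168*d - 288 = (d - 4)*(d + 2)*(d + 6)^2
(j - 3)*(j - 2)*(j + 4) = j^3 - j^2 - 14*j + 24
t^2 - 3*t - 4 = (t - 4)*(t + 1)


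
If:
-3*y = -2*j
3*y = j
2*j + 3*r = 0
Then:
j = 0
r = 0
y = 0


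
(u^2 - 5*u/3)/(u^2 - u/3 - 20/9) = 3*u/(3*u + 4)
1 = 1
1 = 1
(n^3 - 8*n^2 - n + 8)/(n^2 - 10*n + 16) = (n^2 - 1)/(n - 2)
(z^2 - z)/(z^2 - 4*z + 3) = z/(z - 3)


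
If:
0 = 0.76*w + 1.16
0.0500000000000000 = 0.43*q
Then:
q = 0.12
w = -1.53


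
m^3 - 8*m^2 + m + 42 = (m - 7)*(m - 3)*(m + 2)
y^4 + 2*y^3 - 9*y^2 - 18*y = y*(y - 3)*(y + 2)*(y + 3)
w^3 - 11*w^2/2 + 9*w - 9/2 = (w - 3)*(w - 3/2)*(w - 1)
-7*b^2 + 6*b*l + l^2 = (-b + l)*(7*b + l)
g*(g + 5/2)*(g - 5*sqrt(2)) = g^3 - 5*sqrt(2)*g^2 + 5*g^2/2 - 25*sqrt(2)*g/2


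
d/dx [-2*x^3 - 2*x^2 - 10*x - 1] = -6*x^2 - 4*x - 10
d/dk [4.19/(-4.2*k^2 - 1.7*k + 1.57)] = (35.196*k + 7.123)/(4.2*k^2 + 1.7*k - 1.57)^2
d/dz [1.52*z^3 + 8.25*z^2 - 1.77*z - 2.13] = 4.56*z^2 + 16.5*z - 1.77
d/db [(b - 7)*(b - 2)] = 2*b - 9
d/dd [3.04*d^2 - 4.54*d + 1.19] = 6.08*d - 4.54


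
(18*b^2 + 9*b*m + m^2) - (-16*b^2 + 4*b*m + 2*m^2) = 34*b^2 + 5*b*m - m^2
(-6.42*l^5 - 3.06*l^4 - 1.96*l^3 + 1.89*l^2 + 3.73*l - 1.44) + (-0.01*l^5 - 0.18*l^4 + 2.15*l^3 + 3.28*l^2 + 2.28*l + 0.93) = -6.43*l^5 - 3.24*l^4 + 0.19*l^3 + 5.17*l^2 + 6.01*l - 0.51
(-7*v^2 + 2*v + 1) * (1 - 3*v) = 21*v^3 - 13*v^2 - v + 1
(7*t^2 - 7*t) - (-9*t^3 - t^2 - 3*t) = 9*t^3 + 8*t^2 - 4*t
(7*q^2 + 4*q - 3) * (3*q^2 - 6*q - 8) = 21*q^4 - 30*q^3 - 89*q^2 - 14*q + 24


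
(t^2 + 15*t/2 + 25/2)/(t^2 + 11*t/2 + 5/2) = (2*t + 5)/(2*t + 1)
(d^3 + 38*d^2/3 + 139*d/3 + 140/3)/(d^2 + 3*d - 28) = (3*d^2 + 17*d + 20)/(3*(d - 4))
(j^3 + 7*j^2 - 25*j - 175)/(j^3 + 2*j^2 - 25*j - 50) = (j + 7)/(j + 2)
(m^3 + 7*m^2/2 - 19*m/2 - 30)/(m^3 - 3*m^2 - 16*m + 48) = (m + 5/2)/(m - 4)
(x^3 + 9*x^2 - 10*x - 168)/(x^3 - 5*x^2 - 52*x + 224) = (x + 6)/(x - 8)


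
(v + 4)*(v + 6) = v^2 + 10*v + 24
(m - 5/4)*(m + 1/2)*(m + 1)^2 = m^4 + 5*m^3/4 - 9*m^2/8 - 2*m - 5/8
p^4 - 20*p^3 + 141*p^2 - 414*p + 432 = (p - 8)*(p - 6)*(p - 3)^2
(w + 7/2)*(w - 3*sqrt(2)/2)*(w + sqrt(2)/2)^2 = w^4 - sqrt(2)*w^3/2 + 7*w^3/2 - 5*w^2/2 - 7*sqrt(2)*w^2/4 - 35*w/4 - 3*sqrt(2)*w/4 - 21*sqrt(2)/8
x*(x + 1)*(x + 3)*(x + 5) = x^4 + 9*x^3 + 23*x^2 + 15*x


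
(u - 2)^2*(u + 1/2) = u^3 - 7*u^2/2 + 2*u + 2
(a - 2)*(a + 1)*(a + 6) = a^3 + 5*a^2 - 8*a - 12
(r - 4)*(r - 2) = r^2 - 6*r + 8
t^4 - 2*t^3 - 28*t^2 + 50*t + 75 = (t - 5)*(t - 3)*(t + 1)*(t + 5)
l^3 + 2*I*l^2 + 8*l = l*(l - 2*I)*(l + 4*I)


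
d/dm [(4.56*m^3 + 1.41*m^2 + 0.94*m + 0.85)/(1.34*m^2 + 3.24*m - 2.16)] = (6.1104*m^4 + 29.5488*m^3 - 26.24*m^2 - 8.3692*m - 4.7844)/(1.7956*m^4 + 8.6832*m^3 + 4.7088*m^2 - 13.9968*m + 4.6656)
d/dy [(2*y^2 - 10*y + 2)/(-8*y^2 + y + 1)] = 6*(-13*y^2 + 6*y - 2)/(64*y^4 - 16*y^3 - 15*y^2 + 2*y + 1)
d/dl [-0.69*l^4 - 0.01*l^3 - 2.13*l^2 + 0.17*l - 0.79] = -2.76*l^3 - 0.03*l^2 - 4.26*l + 0.17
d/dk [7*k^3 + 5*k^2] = k*(21*k + 10)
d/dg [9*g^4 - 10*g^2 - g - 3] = 36*g^3 - 20*g - 1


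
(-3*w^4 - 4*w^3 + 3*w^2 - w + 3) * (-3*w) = 9*w^5 + 12*w^4 - 9*w^3 + 3*w^2 - 9*w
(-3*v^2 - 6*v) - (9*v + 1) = -3*v^2 - 15*v - 1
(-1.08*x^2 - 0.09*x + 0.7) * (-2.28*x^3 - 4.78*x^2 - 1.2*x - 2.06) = 2.4624*x^5 + 5.3676*x^4 + 0.1302*x^3 - 1.0132*x^2 - 0.6546*x - 1.442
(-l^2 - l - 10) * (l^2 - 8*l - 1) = -l^4 + 7*l^3 - l^2 + 81*l + 10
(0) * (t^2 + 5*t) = 0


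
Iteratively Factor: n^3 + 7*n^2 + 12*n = (n + 3)*(n^2 + 4*n) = (n + 3)*(n + 4)*(n)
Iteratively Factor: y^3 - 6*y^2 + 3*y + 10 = (y - 2)*(y^2 - 4*y - 5) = (y - 2)*(y + 1)*(y - 5)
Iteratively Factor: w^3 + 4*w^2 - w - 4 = (w - 1)*(w^2 + 5*w + 4) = (w - 1)*(w + 1)*(w + 4)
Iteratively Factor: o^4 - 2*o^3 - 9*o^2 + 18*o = (o - 2)*(o^3 - 9*o) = (o - 2)*(o + 3)*(o^2 - 3*o) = (o - 3)*(o - 2)*(o + 3)*(o)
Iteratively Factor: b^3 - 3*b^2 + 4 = (b - 2)*(b^2 - b - 2) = (b - 2)*(b + 1)*(b - 2)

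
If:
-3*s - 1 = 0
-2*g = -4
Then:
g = 2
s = -1/3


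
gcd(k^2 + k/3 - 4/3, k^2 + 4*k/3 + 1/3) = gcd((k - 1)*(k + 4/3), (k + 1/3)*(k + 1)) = 1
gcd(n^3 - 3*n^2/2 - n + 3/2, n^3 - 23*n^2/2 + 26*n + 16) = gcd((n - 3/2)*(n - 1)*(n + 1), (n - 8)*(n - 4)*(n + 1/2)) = 1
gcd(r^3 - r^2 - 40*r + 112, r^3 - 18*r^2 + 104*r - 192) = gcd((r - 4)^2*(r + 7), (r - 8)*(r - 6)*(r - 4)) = r - 4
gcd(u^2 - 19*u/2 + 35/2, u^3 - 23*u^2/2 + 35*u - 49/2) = u - 7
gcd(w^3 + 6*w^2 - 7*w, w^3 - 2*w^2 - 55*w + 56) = w^2 + 6*w - 7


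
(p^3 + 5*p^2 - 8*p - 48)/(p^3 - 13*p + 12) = (p + 4)/(p - 1)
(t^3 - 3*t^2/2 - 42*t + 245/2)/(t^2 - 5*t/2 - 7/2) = (t^2 + 2*t - 35)/(t + 1)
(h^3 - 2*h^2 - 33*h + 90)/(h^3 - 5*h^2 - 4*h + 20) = (h^2 + 3*h - 18)/(h^2 - 4)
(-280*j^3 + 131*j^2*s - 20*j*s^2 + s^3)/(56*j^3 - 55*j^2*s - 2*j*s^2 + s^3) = (35*j^2 - 12*j*s + s^2)/(-7*j^2 + 6*j*s + s^2)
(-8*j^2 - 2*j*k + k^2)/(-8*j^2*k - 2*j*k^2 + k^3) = 1/k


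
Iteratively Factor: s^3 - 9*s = (s)*(s^2 - 9) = s*(s + 3)*(s - 3)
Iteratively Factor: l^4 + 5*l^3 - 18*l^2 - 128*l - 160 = (l + 4)*(l^3 + l^2 - 22*l - 40) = (l + 2)*(l + 4)*(l^2 - l - 20) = (l + 2)*(l + 4)^2*(l - 5)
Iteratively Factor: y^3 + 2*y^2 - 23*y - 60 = (y - 5)*(y^2 + 7*y + 12) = (y - 5)*(y + 4)*(y + 3)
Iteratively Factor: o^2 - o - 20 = (o - 5)*(o + 4)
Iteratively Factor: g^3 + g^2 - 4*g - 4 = (g + 2)*(g^2 - g - 2) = (g + 1)*(g + 2)*(g - 2)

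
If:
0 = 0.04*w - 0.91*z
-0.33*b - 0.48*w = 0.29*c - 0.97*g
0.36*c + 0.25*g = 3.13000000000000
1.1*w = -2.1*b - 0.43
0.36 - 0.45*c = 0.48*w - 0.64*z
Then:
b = 3.90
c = 8.67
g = 0.04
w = -7.83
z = -0.34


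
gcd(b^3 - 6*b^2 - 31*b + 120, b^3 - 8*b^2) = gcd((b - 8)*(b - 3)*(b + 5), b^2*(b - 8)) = b - 8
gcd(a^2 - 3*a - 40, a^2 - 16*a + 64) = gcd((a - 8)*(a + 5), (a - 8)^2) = a - 8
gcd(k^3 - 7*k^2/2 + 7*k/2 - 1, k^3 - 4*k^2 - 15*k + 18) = k - 1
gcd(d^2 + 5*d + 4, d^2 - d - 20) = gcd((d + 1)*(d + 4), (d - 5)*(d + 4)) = d + 4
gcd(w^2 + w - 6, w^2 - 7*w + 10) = w - 2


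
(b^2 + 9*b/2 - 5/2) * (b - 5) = b^3 - b^2/2 - 25*b + 25/2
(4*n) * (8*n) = 32*n^2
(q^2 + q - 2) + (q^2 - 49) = 2*q^2 + q - 51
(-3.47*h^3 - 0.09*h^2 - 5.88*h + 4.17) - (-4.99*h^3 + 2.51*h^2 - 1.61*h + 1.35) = 1.52*h^3 - 2.6*h^2 - 4.27*h + 2.82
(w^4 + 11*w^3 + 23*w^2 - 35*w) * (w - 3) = w^5 + 8*w^4 - 10*w^3 - 104*w^2 + 105*w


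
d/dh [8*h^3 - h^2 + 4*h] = 24*h^2 - 2*h + 4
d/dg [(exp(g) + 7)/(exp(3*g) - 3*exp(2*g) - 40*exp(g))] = 2*(-exp(3*g) - 9*exp(2*g) + 21*exp(g) + 140)*exp(-g)/(exp(4*g) - 6*exp(3*g) - 71*exp(2*g) + 240*exp(g) + 1600)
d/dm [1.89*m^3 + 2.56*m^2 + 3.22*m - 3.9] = 5.67*m^2 + 5.12*m + 3.22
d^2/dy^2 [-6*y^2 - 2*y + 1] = -12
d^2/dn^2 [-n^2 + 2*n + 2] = -2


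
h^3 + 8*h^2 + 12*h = h*(h + 2)*(h + 6)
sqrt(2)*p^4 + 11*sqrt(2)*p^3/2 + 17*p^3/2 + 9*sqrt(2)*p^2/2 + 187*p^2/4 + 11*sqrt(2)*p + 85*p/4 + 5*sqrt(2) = (p + 1/2)*(p + 5)*(p + 4*sqrt(2))*(sqrt(2)*p + 1/2)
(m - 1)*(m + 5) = m^2 + 4*m - 5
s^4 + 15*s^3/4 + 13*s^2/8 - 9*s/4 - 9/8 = (s - 3/4)*(s + 1/2)*(s + 1)*(s + 3)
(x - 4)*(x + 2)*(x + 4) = x^3 + 2*x^2 - 16*x - 32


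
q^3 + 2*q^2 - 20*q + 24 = (q - 2)^2*(q + 6)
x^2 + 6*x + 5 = (x + 1)*(x + 5)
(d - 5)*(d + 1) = d^2 - 4*d - 5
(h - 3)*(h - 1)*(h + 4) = h^3 - 13*h + 12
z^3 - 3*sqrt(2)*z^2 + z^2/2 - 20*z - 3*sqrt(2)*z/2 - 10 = (z + 1/2)*(z - 5*sqrt(2))*(z + 2*sqrt(2))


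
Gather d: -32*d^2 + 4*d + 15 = -32*d^2 + 4*d + 15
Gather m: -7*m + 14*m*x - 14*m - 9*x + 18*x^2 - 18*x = m*(14*x - 21) + 18*x^2 - 27*x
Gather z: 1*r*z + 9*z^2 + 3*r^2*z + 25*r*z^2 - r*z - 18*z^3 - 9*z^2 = 3*r^2*z + 25*r*z^2 - 18*z^3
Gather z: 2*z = 2*z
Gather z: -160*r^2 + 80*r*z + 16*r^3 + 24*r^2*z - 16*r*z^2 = 16*r^3 - 160*r^2 - 16*r*z^2 + z*(24*r^2 + 80*r)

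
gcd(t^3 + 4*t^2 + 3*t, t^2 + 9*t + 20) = 1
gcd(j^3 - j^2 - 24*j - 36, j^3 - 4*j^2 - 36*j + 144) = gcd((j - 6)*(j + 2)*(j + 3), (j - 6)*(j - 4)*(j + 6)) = j - 6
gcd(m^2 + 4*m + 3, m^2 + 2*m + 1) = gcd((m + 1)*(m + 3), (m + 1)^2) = m + 1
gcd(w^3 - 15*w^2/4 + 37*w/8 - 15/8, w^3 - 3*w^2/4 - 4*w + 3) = 1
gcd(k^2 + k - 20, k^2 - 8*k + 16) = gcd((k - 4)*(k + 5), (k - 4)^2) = k - 4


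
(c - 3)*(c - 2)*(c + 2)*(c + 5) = c^4 + 2*c^3 - 19*c^2 - 8*c + 60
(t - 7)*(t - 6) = t^2 - 13*t + 42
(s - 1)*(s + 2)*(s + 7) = s^3 + 8*s^2 + 5*s - 14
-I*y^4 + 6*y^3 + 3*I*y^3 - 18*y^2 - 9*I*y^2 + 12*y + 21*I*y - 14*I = (y - 2)*(y - I)*(y + 7*I)*(-I*y + I)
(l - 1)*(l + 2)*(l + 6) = l^3 + 7*l^2 + 4*l - 12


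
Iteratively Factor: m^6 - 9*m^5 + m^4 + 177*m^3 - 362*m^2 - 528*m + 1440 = (m + 2)*(m^5 - 11*m^4 + 23*m^3 + 131*m^2 - 624*m + 720) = (m - 4)*(m + 2)*(m^4 - 7*m^3 - 5*m^2 + 111*m - 180) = (m - 4)*(m + 2)*(m + 4)*(m^3 - 11*m^2 + 39*m - 45) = (m - 5)*(m - 4)*(m + 2)*(m + 4)*(m^2 - 6*m + 9) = (m - 5)*(m - 4)*(m - 3)*(m + 2)*(m + 4)*(m - 3)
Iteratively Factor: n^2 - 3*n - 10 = (n + 2)*(n - 5)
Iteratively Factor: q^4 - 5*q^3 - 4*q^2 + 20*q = (q + 2)*(q^3 - 7*q^2 + 10*q) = (q - 2)*(q + 2)*(q^2 - 5*q) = q*(q - 2)*(q + 2)*(q - 5)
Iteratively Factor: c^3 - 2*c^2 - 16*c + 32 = (c - 2)*(c^2 - 16) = (c - 4)*(c - 2)*(c + 4)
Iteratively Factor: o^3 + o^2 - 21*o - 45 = (o + 3)*(o^2 - 2*o - 15) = (o - 5)*(o + 3)*(o + 3)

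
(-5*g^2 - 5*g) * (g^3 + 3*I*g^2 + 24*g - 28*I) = -5*g^5 - 5*g^4 - 15*I*g^4 - 120*g^3 - 15*I*g^3 - 120*g^2 + 140*I*g^2 + 140*I*g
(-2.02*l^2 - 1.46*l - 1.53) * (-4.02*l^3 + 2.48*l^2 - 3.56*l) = 8.1204*l^5 + 0.859599999999999*l^4 + 9.721*l^3 + 1.4032*l^2 + 5.4468*l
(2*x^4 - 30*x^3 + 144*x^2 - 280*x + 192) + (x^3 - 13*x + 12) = 2*x^4 - 29*x^3 + 144*x^2 - 293*x + 204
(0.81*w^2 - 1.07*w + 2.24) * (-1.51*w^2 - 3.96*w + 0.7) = -1.2231*w^4 - 1.5919*w^3 + 1.4218*w^2 - 9.6194*w + 1.568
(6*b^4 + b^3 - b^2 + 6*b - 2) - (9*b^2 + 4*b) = 6*b^4 + b^3 - 10*b^2 + 2*b - 2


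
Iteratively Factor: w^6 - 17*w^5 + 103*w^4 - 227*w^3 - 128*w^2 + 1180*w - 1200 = (w - 3)*(w^5 - 14*w^4 + 61*w^3 - 44*w^2 - 260*w + 400) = (w - 5)*(w - 3)*(w^4 - 9*w^3 + 16*w^2 + 36*w - 80) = (w - 5)*(w - 3)*(w + 2)*(w^3 - 11*w^2 + 38*w - 40) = (w - 5)^2*(w - 3)*(w + 2)*(w^2 - 6*w + 8) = (w - 5)^2*(w - 4)*(w - 3)*(w + 2)*(w - 2)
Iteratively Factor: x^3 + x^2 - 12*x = (x + 4)*(x^2 - 3*x) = (x - 3)*(x + 4)*(x)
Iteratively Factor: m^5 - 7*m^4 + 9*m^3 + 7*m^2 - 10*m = (m - 2)*(m^4 - 5*m^3 - m^2 + 5*m) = (m - 2)*(m + 1)*(m^3 - 6*m^2 + 5*m) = (m - 2)*(m - 1)*(m + 1)*(m^2 - 5*m) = m*(m - 2)*(m - 1)*(m + 1)*(m - 5)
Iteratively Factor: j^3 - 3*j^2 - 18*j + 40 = (j - 5)*(j^2 + 2*j - 8) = (j - 5)*(j - 2)*(j + 4)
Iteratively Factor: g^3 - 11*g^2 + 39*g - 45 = (g - 3)*(g^2 - 8*g + 15) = (g - 3)^2*(g - 5)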